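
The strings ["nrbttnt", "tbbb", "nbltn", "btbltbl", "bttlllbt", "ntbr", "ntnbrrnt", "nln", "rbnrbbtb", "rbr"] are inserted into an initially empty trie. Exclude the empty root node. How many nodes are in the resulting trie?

Insert word by word; a character creates a node only if that edge doesn't already exist:
  "nrbttnt" → 7 new (n, r, b, t, t, n, t)
  "tbbb" → 4 new (t, b, b, b)
  "nbltn" → prefix "n" already present; 4 new (b, l, t, n)
  "btbltbl" → 7 new (b, t, b, l, t, b, l)
  "bttlllbt" → prefix "bt" already present; 6 new (t, l, l, l, b, t)
  "ntbr" → prefix "n" already present; 3 new (t, b, r)
  "ntnbrrnt" → prefix "nt" already present; 6 new (n, b, r, r, n, t)
  "nln" → prefix "n" already present; 2 new (l, n)
  "rbnrbbtb" → 8 new (r, b, n, r, b, b, t, b)
  "rbr" → prefix "rb" already present; 1 new (r)
Total nodes = 7 + 4 + 4 + 7 + 6 + 3 + 6 + 2 + 8 + 1 = 48

48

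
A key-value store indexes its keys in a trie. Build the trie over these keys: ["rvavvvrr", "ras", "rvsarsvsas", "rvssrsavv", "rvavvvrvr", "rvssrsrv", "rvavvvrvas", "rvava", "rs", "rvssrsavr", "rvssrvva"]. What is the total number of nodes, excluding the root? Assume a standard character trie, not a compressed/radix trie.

36

Trace insertions, counting only characters that open a new branch:
  "rvavvvrr" → 8 new (r, v, a, v, v, v, r, r)
  "ras" → prefix "r" already present; 2 new (a, s)
  "rvsarsvsas" → prefix "rv" already present; 8 new (s, a, r, s, v, s, a, s)
  "rvssrsavv" → prefix "rvs" already present; 6 new (s, r, s, a, v, v)
  "rvavvvrvr" → prefix "rvavvvr" already present; 2 new (v, r)
  "rvssrsrv" → prefix "rvssrs" already present; 2 new (r, v)
  "rvavvvrvas" → prefix "rvavvvrv" already present; 2 new (a, s)
  "rvava" → prefix "rvav" already present; 1 new (a)
  "rs" → prefix "r" already present; 1 new (s)
  "rvssrsavr" → prefix "rvssrsav" already present; 1 new (r)
  "rvssrvva" → prefix "rvssr" already present; 3 new (v, v, a)
Total nodes = 8 + 2 + 8 + 6 + 2 + 2 + 2 + 1 + 1 + 1 + 3 = 36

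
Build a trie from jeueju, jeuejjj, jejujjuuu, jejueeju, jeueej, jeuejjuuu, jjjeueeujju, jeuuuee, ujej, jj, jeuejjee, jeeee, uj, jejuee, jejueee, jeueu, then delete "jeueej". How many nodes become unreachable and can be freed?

A node on "jeueej"'s path can go only if nothing else ends at it or branches off below it.
The suffix "ej" (2 nodes) is used only by "jeueej"; the node for "jeue" still has the child "j", so pruning stops there.
Nodes removed: 2

2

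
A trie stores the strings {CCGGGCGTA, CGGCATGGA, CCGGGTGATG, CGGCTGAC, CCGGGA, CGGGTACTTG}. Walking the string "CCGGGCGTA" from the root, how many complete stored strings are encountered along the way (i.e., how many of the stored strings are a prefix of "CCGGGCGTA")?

1

Check each prefix of "CCGGGCGTA" against the stored set — each match is an end-marker on the path.
Prefixes of the query that are stored words: "CCGGGCGTA"
Count: 1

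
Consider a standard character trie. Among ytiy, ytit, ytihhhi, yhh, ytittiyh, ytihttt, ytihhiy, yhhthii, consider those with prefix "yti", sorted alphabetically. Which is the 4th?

DFS of the "yti" subtree visits, in order: "ytihhhi", "ytihhiy", "ytihttt", "ytit", "ytittiyh", "ytiy"
Position 4: ytit

ytit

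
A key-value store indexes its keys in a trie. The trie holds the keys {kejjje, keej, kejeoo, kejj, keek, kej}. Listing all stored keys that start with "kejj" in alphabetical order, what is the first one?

Words with prefix "kejj", in lexicographic order: "kejj", "kejjje"
The 1st is kejj.

kejj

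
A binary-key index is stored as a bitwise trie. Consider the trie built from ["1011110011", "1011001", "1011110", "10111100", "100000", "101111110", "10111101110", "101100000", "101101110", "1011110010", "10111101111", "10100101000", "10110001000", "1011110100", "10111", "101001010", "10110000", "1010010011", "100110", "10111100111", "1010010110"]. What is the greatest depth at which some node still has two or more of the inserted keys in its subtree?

10

Equivalently: take the maximum, over all pairs, of their longest common prefix length.
e.g. "1011110011" and "10111100111" share the prefix "1011110011" of length 10; no pair shares a longer one.
Longest shared-prefix length: 10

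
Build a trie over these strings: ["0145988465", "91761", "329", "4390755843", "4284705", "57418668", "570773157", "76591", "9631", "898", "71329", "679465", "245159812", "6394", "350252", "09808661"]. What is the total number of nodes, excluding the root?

94

Insert word by word; a character creates a node only if that edge doesn't already exist:
  "0145988465" → 10 new (0, 1, 4, 5, 9, 8, 8, 4, 6, 5)
  "91761" → 5 new (9, 1, 7, 6, 1)
  "329" → 3 new (3, 2, 9)
  "4390755843" → 10 new (4, 3, 9, 0, 7, 5, 5, 8, 4, 3)
  "4284705" → prefix "4" already present; 6 new (2, 8, 4, 7, 0, 5)
  "57418668" → 8 new (5, 7, 4, 1, 8, 6, 6, 8)
  "570773157" → prefix "57" already present; 7 new (0, 7, 7, 3, 1, 5, 7)
  "76591" → 5 new (7, 6, 5, 9, 1)
  "9631" → prefix "9" already present; 3 new (6, 3, 1)
  "898" → 3 new (8, 9, 8)
  "71329" → prefix "7" already present; 4 new (1, 3, 2, 9)
  "679465" → 6 new (6, 7, 9, 4, 6, 5)
  "245159812" → 9 new (2, 4, 5, 1, 5, 9, 8, 1, 2)
  "6394" → prefix "6" already present; 3 new (3, 9, 4)
  "350252" → prefix "3" already present; 5 new (5, 0, 2, 5, 2)
  "09808661" → prefix "0" already present; 7 new (9, 8, 0, 8, 6, 6, 1)
Total nodes = 10 + 5 + 3 + 10 + 6 + 8 + 7 + 5 + 3 + 3 + 4 + 6 + 9 + 3 + 5 + 7 = 94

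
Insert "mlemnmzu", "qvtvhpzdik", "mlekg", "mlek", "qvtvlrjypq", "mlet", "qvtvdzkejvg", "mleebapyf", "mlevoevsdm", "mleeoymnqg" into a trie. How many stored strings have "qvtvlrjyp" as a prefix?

1

Walk to "qvtvlrjyp"; the words in its subtree are exactly those with that prefix.
Matches: "qvtvlrjypq"
Count: 1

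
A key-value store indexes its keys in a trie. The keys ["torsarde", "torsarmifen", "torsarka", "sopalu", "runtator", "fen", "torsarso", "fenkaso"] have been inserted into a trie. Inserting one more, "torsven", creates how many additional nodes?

"tors" is already a path in the trie; the remaining "ven" must be added.
New nodes needed: |"torsven"| − 4 = 7 − 4 = 3.

3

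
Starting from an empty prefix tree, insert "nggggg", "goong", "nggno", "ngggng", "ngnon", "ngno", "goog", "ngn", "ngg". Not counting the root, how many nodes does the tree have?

Insert word by word; a character creates a node only if that edge doesn't already exist:
  "nggggg" → 6 new (n, g, g, g, g, g)
  "goong" → 5 new (g, o, o, n, g)
  "nggno" → prefix "ngg" already present; 2 new (n, o)
  "ngggng" → prefix "nggg" already present; 2 new (n, g)
  "ngnon" → prefix "ng" already present; 3 new (n, o, n)
  "ngno" → prefix "ngno" already present; 0 new (none)
  "goog" → prefix "goo" already present; 1 new (g)
  "ngn" → prefix "ngn" already present; 0 new (none)
  "ngg" → prefix "ngg" already present; 0 new (none)
Total nodes = 6 + 5 + 2 + 2 + 3 + 0 + 1 + 0 + 0 = 19

19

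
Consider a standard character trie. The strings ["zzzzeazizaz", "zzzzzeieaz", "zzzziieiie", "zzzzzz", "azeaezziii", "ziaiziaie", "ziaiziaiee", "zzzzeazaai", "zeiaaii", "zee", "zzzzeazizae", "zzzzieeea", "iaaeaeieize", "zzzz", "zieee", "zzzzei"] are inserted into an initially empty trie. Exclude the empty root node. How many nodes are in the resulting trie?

Count nodes per top-level branch (shared prefixes stored once):
  'a'-branch (azeaezziii): 10 nodes
  'i'-branch (iaaeaeieize): 11 nodes
  'z'-branch (zee, zeiaaii, ziaiziaie, ziaiziaiee, zieee, zzzz, zzzzeazaai, zzzzeazizae, zzzzeazizaz, zzzzei, zzzzieeea, zzzziieiie, zzzzzeieaz, zzzzzz): 52 nodes
Sum: 73

73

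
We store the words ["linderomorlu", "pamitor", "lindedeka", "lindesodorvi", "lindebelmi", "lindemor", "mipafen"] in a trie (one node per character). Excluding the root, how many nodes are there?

45

Count nodes per top-level branch (shared prefixes stored once):
  'l'-branch (lindebelmi, lindedeka, lindemor, linderomorlu, lindesodorvi): 31 nodes
  'm'-branch (mipafen): 7 nodes
  'p'-branch (pamitor): 7 nodes
Sum: 45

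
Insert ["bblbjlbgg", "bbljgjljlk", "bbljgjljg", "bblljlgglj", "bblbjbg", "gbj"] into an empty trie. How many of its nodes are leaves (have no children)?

6

Leaves are exactly the stored words that no other stored word extends.
Those words: "bblbjbg", "bblbjlbgg", "bbljgjljg", "bbljgjljlk", "bblljlgglj", "gbj"
Leaf count: 6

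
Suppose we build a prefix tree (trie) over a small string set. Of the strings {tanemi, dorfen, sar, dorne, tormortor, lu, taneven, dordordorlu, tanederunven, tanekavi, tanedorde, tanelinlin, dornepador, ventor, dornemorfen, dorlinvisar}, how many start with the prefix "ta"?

6

Walk to "ta"; the words in its subtree are exactly those with that prefix.
Matches: "tanederunven", "tanedorde", "tanekavi", "tanelinlin", "tanemi", "taneven"
Count: 6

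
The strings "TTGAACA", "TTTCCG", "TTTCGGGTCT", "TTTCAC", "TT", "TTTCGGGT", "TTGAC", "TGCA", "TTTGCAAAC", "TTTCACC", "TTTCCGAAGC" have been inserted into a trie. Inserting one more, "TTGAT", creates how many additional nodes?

The longest prefix of "TTGAT" already in the trie is "TTGA" (length 4).
New nodes needed: |"TTGAT"| − 4 = 5 − 4 = 1.

1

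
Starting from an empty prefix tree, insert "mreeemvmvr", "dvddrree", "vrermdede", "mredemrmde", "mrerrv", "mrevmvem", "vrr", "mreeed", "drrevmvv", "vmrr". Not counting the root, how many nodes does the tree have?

54

Insert word by word; a character creates a node only if that edge doesn't already exist:
  "mreeemvmvr" → 10 new (m, r, e, e, e, m, v, m, v, r)
  "dvddrree" → 8 new (d, v, d, d, r, r, e, e)
  "vrermdede" → 9 new (v, r, e, r, m, d, e, d, e)
  "mredemrmde" → prefix "mre" already present; 7 new (d, e, m, r, m, d, e)
  "mrerrv" → prefix "mre" already present; 3 new (r, r, v)
  "mrevmvem" → prefix "mre" already present; 5 new (v, m, v, e, m)
  "vrr" → prefix "vr" already present; 1 new (r)
  "mreeed" → prefix "mreee" already present; 1 new (d)
  "drrevmvv" → prefix "d" already present; 7 new (r, r, e, v, m, v, v)
  "vmrr" → prefix "v" already present; 3 new (m, r, r)
Total nodes = 10 + 8 + 9 + 7 + 3 + 5 + 1 + 1 + 7 + 3 = 54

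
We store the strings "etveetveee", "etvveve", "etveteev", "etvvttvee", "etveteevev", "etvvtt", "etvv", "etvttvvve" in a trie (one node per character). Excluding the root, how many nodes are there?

31

Trace insertions, counting only characters that open a new branch:
  "etveetveee" → 10 new (e, t, v, e, e, t, v, e, e, e)
  "etvveve" → prefix "etv" already present; 4 new (v, e, v, e)
  "etveteev" → prefix "etve" already present; 4 new (t, e, e, v)
  "etvvttvee" → prefix "etvv" already present; 5 new (t, t, v, e, e)
  "etveteevev" → prefix "etveteev" already present; 2 new (e, v)
  "etvvtt" → prefix "etvvtt" already present; 0 new (none)
  "etvv" → prefix "etvv" already present; 0 new (none)
  "etvttvvve" → prefix "etv" already present; 6 new (t, t, v, v, v, e)
Total nodes = 10 + 4 + 4 + 5 + 2 + 0 + 0 + 6 = 31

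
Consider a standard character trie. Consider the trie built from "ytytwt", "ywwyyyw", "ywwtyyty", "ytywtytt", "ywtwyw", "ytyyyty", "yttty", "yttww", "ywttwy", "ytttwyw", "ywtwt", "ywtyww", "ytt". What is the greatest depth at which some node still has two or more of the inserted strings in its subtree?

4

The deepest shared node is where two words last agree before diverging.
"ytttwyw" and "yttty" agree on "yttt" (4 characters) before diverging; nothing deeper is shared.
Longest shared-prefix length: 4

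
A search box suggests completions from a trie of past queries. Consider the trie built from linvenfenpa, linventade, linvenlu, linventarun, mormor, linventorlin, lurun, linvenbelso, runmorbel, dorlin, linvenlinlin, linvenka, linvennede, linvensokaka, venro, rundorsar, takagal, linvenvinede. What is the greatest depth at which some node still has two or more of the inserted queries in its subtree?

The deepest shared node is where two words last agree before diverging.
e.g. "linventade" and "linventarun" share the prefix "linventa" of length 8; no pair shares a longer one.
Longest shared-prefix length: 8

8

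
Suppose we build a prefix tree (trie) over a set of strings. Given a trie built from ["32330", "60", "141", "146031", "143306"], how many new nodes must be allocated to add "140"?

The longest prefix of "140" already in the trie is "14" (length 2).
So 3 − 2 = 1 new nodes.

1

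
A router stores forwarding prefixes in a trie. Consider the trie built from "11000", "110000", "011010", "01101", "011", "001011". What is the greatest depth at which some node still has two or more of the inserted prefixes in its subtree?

5

Look for the deepest trie node that still has at least two words in its subtree.
e.g. "01101" and "011010" share the prefix "01101" of length 5; no pair shares a longer one.
Longest shared-prefix length: 5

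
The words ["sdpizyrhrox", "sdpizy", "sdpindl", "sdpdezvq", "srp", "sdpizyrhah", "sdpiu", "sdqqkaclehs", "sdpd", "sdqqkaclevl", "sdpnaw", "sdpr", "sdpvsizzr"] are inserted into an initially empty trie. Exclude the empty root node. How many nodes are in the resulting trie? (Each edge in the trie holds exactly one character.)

45

Trace insertions, counting only characters that open a new branch:
  "sdpizyrhrox" → 11 new (s, d, p, i, z, y, r, h, r, o, x)
  "sdpizy" → prefix "sdpizy" already present; 0 new (none)
  "sdpindl" → prefix "sdpi" already present; 3 new (n, d, l)
  "sdpdezvq" → prefix "sdp" already present; 5 new (d, e, z, v, q)
  "srp" → prefix "s" already present; 2 new (r, p)
  "sdpizyrhah" → prefix "sdpizyrh" already present; 2 new (a, h)
  "sdpiu" → prefix "sdpi" already present; 1 new (u)
  "sdqqkaclehs" → prefix "sd" already present; 9 new (q, q, k, a, c, l, e, h, s)
  "sdpd" → prefix "sdpd" already present; 0 new (none)
  "sdqqkaclevl" → prefix "sdqqkacle" already present; 2 new (v, l)
  "sdpnaw" → prefix "sdp" already present; 3 new (n, a, w)
  "sdpr" → prefix "sdp" already present; 1 new (r)
  "sdpvsizzr" → prefix "sdp" already present; 6 new (v, s, i, z, z, r)
Total nodes = 11 + 0 + 3 + 5 + 2 + 2 + 1 + 9 + 0 + 2 + 3 + 1 + 6 = 45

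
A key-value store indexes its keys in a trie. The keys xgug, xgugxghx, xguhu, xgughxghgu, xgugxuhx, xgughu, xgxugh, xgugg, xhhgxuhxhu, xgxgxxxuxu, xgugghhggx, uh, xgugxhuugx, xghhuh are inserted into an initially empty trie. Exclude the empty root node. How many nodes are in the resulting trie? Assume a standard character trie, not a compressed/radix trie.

Count nodes per top-level branch (shared prefixes stored once):
  'u'-branch (uh): 2 nodes
  'x'-branch (xghhuh, xgug, xgugg, xgugghhggx, xgughu, xgughxghgu, xgugxghx, xgugxhuugx, xgugxuhx, xguhu, xgxgxxxuxu, xgxugh, xhhgxuhxhu): 55 nodes
Sum: 57

57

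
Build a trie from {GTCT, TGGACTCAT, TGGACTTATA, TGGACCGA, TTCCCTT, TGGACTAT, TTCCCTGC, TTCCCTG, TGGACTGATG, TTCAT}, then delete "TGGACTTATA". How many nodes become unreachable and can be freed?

4

After clearing the end-marker at "TGGACTTATA", prune upward until reaching a node still needed by another word.
The suffix "TATA" (4 nodes) is used only by "TGGACTTATA"; the node for "TGGACT" still has the child "C", so pruning stops there.
Nodes removed: 4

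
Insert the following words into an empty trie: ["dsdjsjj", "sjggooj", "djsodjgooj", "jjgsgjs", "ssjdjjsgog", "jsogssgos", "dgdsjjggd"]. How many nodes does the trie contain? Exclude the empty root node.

55

For each word, the new-node count is its length minus the longest prefix already in the trie:
  "dsdjsjj" → 7 new (d, s, d, j, s, j, j)
  "sjggooj" → 7 new (s, j, g, g, o, o, j)
  "djsodjgooj" → prefix "d" already present; 9 new (j, s, o, d, j, g, o, o, j)
  "jjgsgjs" → 7 new (j, j, g, s, g, j, s)
  "ssjdjjsgog" → prefix "s" already present; 9 new (s, j, d, j, j, s, g, o, g)
  "jsogssgos" → prefix "j" already present; 8 new (s, o, g, s, s, g, o, s)
  "dgdsjjggd" → prefix "d" already present; 8 new (g, d, s, j, j, g, g, d)
Total nodes = 7 + 7 + 9 + 7 + 9 + 8 + 8 = 55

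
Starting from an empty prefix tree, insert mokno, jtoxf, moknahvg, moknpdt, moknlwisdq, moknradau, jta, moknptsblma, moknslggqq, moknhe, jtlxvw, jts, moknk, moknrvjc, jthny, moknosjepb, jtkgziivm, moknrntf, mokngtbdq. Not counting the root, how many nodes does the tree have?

Insert word by word; a character creates a node only if that edge doesn't already exist:
  "mokno" → 5 new (m, o, k, n, o)
  "jtoxf" → 5 new (j, t, o, x, f)
  "moknahvg" → prefix "mokn" already present; 4 new (a, h, v, g)
  "moknpdt" → prefix "mokn" already present; 3 new (p, d, t)
  "moknlwisdq" → prefix "mokn" already present; 6 new (l, w, i, s, d, q)
  "moknradau" → prefix "mokn" already present; 5 new (r, a, d, a, u)
  "jta" → prefix "jt" already present; 1 new (a)
  "moknptsblma" → prefix "moknp" already present; 6 new (t, s, b, l, m, a)
  "moknslggqq" → prefix "mokn" already present; 6 new (s, l, g, g, q, q)
  "moknhe" → prefix "mokn" already present; 2 new (h, e)
  "jtlxvw" → prefix "jt" already present; 4 new (l, x, v, w)
  "jts" → prefix "jt" already present; 1 new (s)
  "moknk" → prefix "mokn" already present; 1 new (k)
  "moknrvjc" → prefix "moknr" already present; 3 new (v, j, c)
  "jthny" → prefix "jt" already present; 3 new (h, n, y)
  "moknosjepb" → prefix "mokno" already present; 5 new (s, j, e, p, b)
  "jtkgziivm" → prefix "jt" already present; 7 new (k, g, z, i, i, v, m)
  "moknrntf" → prefix "moknr" already present; 3 new (n, t, f)
  "mokngtbdq" → prefix "mokn" already present; 5 new (g, t, b, d, q)
Total nodes = 5 + 5 + 4 + 3 + 6 + 5 + 1 + 6 + 6 + 2 + 4 + 1 + 1 + 3 + 3 + 5 + 7 + 3 + 5 = 75

75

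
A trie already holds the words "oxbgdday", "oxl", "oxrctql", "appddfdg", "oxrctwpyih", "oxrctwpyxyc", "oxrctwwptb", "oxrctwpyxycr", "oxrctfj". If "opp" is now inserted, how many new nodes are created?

2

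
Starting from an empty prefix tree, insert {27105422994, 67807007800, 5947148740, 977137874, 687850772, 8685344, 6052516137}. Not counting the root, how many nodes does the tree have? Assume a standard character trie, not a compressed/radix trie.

65

For each word, the new-node count is its length minus the longest prefix already in the trie:
  "27105422994" → 11 new (2, 7, 1, 0, 5, 4, 2, 2, 9, 9, 4)
  "67807007800" → 11 new (6, 7, 8, 0, 7, 0, 0, 7, 8, 0, 0)
  "5947148740" → 10 new (5, 9, 4, 7, 1, 4, 8, 7, 4, 0)
  "977137874" → 9 new (9, 7, 7, 1, 3, 7, 8, 7, 4)
  "687850772" → prefix "6" already present; 8 new (8, 7, 8, 5, 0, 7, 7, 2)
  "8685344" → 7 new (8, 6, 8, 5, 3, 4, 4)
  "6052516137" → prefix "6" already present; 9 new (0, 5, 2, 5, 1, 6, 1, 3, 7)
Total nodes = 11 + 11 + 10 + 9 + 8 + 7 + 9 = 65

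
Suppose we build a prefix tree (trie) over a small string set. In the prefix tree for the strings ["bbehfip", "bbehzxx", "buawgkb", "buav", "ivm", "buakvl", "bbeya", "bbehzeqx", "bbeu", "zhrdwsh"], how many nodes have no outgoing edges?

10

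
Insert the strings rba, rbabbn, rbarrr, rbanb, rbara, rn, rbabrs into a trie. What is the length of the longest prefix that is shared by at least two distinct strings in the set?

Look for the deepest trie node that still has at least two words in its subtree.
e.g. "rbabbn" and "rbabrs" share the prefix "rbab" of length 4; no pair shares a longer one.
Longest shared-prefix length: 4

4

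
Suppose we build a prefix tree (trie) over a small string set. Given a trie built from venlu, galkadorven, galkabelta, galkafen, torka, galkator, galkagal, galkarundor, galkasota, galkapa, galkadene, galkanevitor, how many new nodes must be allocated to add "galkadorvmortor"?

6

"galkadorv" is already a path in the trie; the remaining "mortor" must be added.
New nodes needed: |"galkadorvmortor"| − 9 = 15 − 9 = 6.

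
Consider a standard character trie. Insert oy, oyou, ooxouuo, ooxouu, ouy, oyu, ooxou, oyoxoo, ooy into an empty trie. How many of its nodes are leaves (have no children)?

6

A leaf is a node with no children — equivalently, the end of a word that is not a proper prefix of any other stored word.
Those words: "ooxouuo", "ooy", "ouy", "oyou", "oyoxoo", "oyu"
Leaf count: 6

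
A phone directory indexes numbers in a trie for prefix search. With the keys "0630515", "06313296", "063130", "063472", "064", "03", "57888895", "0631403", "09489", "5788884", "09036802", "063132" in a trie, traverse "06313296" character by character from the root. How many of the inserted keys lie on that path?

2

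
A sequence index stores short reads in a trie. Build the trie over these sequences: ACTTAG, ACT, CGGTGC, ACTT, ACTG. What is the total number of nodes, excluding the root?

Trie structure (* marks end of a word):
(root)
├─ A
│  └─ C
│     └─ T *
│        ├─ G *
│        └─ T *
│           └─ A
│              └─ G *
└─ C
   └─ G
      └─ G
         └─ T
            └─ G
               └─ C *
Counting every labelled node above: 13.

13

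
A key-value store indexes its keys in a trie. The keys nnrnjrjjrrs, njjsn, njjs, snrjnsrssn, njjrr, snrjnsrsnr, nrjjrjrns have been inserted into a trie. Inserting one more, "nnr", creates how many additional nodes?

0

"nnr" is already a full path in the trie; only an end-marker is added.
No new nodes are needed: 0.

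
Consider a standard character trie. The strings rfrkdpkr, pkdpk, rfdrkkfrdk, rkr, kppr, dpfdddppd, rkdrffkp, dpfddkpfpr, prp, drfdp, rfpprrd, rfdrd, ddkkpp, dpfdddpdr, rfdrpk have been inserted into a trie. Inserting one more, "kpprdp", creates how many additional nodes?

"kppr" is already a path in the trie; the remaining "dp" must be added.
New nodes needed: |"kpprdp"| − 4 = 6 − 4 = 2.

2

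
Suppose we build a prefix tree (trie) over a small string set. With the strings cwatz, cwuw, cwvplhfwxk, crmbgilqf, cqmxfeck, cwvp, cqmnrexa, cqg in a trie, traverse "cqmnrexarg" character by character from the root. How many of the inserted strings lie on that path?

Walk "cqmnrexarg" from the root; an end-of-word marker is hit whenever a stored word is a prefix of "cqmnrexarg".
Prefixes of the query that are stored words: "cqmnrexa"
Count: 1

1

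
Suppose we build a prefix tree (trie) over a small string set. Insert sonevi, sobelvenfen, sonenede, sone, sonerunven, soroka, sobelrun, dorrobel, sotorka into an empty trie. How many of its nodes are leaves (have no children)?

8

Leaves are exactly the stored words that no other stored word extends.
Those words: "dorrobel", "sobelrun", "sobelvenfen", "sonenede", "sonerunven", "sonevi", "soroka", "sotorka"
Leaf count: 8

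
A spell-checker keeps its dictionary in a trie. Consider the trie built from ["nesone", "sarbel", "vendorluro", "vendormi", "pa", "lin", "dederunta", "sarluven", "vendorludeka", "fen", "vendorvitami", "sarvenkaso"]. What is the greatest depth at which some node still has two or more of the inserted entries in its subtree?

8

Equivalently: take the maximum, over all pairs, of their longest common prefix length.
"vendorludeka" and "vendorluro" agree on "vendorlu" (8 characters) before diverging; nothing deeper is shared.
Longest shared-prefix length: 8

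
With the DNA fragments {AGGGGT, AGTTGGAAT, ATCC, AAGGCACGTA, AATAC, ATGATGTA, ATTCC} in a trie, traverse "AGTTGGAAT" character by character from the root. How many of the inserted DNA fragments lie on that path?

1

Traverse "AGTTGGAAT" character by character; count nodes along the way that are marked as word ends.
Prefixes of the query that are stored words: "AGTTGGAAT"
Count: 1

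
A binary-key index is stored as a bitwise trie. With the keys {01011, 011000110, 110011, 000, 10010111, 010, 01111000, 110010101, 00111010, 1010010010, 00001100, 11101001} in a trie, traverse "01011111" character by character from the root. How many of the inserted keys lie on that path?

Walk "01011111" from the root; an end-of-word marker is hit whenever a stored word is a prefix of "01011111".
Prefixes of the query that are stored words: "010", "01011"
Count: 2

2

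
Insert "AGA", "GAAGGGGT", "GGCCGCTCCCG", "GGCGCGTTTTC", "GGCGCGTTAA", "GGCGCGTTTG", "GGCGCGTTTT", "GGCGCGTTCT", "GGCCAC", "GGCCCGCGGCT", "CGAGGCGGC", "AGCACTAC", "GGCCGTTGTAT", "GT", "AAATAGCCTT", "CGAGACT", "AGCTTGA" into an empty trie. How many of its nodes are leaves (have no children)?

16

Leaves are exactly the stored words that no other stored word extends.
Those words: "AAATAGCCTT", "AGA", "AGCACTAC", "AGCTTGA", "CGAGACT", "CGAGGCGGC", "GAAGGGGT", "GGCCAC", "GGCCCGCGGCT", "GGCCGCTCCCG", "GGCCGTTGTAT", "GGCGCGTTAA", "GGCGCGTTCT", "GGCGCGTTTG", "GGCGCGTTTTC", "GT"
Leaf count: 16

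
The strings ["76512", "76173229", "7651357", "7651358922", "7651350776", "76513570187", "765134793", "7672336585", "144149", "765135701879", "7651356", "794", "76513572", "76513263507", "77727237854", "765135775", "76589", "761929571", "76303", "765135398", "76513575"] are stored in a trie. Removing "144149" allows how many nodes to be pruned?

6

After clearing the end-marker at "144149", prune upward until reaching a node still needed by another word.
No other word shares any prefix with "144149", so all 6 of its nodes go.
Nodes removed: 6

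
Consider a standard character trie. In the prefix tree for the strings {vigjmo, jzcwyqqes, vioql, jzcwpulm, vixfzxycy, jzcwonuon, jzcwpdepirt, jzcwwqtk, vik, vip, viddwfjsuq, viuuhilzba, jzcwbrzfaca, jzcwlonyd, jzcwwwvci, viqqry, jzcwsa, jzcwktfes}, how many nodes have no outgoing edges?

Leaves are exactly the stored words that no other stored word extends.
Those words: "jzcwbrzfaca", "jzcwktfes", "jzcwlonyd", "jzcwonuon", "jzcwpdepirt", "jzcwpulm", "jzcwsa", "jzcwwqtk", "jzcwwwvci", "jzcwyqqes", "viddwfjsuq", "vigjmo", "vik", "vioql", "vip", "viqqry", "viuuhilzba", "vixfzxycy"
Leaf count: 18

18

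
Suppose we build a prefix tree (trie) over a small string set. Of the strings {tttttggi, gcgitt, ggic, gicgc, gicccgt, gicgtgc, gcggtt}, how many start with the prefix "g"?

Traverse to the node for "g", then collect every word in that subtree.
Matches: "gcggtt", "gcgitt", "ggic", "gicccgt", "gicgc", "gicgtgc"
Count: 6

6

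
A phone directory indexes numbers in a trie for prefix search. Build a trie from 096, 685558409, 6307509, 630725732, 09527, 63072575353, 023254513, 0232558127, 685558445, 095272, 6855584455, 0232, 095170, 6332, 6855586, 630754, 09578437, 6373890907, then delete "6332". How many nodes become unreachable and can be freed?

2

After clearing the end-marker at "6332", prune upward until reaching a node still needed by another word.
The suffix "32" (2 nodes) is used only by "6332"; the node for "63" still has the child "0", so pruning stops there.
Nodes removed: 2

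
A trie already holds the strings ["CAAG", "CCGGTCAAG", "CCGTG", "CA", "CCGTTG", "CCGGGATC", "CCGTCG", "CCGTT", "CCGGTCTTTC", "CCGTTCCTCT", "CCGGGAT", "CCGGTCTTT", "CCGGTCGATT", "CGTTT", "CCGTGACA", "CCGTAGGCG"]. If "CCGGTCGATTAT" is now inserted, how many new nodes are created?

2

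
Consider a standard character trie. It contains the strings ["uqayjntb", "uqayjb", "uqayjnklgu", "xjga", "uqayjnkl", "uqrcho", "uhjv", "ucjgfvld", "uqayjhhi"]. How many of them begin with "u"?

8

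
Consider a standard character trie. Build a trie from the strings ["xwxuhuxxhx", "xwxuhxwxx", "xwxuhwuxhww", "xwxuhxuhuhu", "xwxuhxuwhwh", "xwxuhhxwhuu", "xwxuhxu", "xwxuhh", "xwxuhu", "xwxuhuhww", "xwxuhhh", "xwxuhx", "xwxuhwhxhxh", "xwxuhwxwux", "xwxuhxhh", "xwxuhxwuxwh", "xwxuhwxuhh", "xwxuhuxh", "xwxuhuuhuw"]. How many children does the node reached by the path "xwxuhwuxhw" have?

The children of the "xwxuhwuxhw" node are the distinct next characters among strings starting with "xwxuhwuxhw".
Distinct next characters after "xwxuhwuxhw": w.
That node has 1 child edge.

1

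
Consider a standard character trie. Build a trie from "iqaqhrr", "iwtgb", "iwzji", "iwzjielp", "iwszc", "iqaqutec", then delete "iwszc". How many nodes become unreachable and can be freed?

3

Walk "iwszc" from the leaf back toward the root, removing each node that no remaining word uses.
The suffix "szc" (3 nodes) is used only by "iwszc"; the node for "iw" still has the child "t", so pruning stops there.
Nodes removed: 3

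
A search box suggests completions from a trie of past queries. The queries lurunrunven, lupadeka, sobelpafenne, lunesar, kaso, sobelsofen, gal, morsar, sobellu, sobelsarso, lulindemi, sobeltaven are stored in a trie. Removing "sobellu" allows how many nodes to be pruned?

2

After clearing the end-marker at "sobellu", prune upward until reaching a node still needed by another word.
The suffix "lu" (2 nodes) is used only by "sobellu"; the node for "sobel" still has the child "p", so pruning stops there.
Nodes removed: 2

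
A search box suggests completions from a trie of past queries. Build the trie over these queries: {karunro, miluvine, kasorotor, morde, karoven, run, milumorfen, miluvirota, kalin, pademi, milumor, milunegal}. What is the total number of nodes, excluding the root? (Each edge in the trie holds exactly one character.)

Count nodes per top-level branch (shared prefixes stored once):
  'k'-branch (kalin, karoven, karunro, kasorotor): 21 nodes
  'm'-branch (milumor, milumorfen, milunegal, miluvine, miluvirota, morde): 27 nodes
  'p'-branch (pademi): 6 nodes
  'r'-branch (run): 3 nodes
Sum: 57

57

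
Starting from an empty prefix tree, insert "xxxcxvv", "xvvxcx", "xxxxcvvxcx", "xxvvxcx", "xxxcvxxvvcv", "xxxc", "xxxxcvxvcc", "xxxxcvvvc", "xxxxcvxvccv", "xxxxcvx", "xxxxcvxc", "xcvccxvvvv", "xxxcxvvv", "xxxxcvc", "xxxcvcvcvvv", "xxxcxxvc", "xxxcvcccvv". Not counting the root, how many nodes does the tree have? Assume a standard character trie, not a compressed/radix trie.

For each word, the new-node count is its length minus the longest prefix already in the trie:
  "xxxcxvv" → 7 new (x, x, x, c, x, v, v)
  "xvvxcx" → prefix "x" already present; 5 new (v, v, x, c, x)
  "xxxxcvvxcx" → prefix "xxx" already present; 7 new (x, c, v, v, x, c, x)
  "xxvvxcx" → prefix "xx" already present; 5 new (v, v, x, c, x)
  "xxxcvxxvvcv" → prefix "xxxc" already present; 7 new (v, x, x, v, v, c, v)
  "xxxc" → prefix "xxxc" already present; 0 new (none)
  "xxxxcvxvcc" → prefix "xxxxcv" already present; 4 new (x, v, c, c)
  "xxxxcvvvc" → prefix "xxxxcvv" already present; 2 new (v, c)
  "xxxxcvxvccv" → prefix "xxxxcvxvcc" already present; 1 new (v)
  "xxxxcvx" → prefix "xxxxcvx" already present; 0 new (none)
  "xxxxcvxc" → prefix "xxxxcvx" already present; 1 new (c)
  "xcvccxvvvv" → prefix "x" already present; 9 new (c, v, c, c, x, v, v, v, v)
  "xxxcxvvv" → prefix "xxxcxvv" already present; 1 new (v)
  "xxxxcvc" → prefix "xxxxcv" already present; 1 new (c)
  "xxxcvcvcvvv" → prefix "xxxcv" already present; 6 new (c, v, c, v, v, v)
  "xxxcxxvc" → prefix "xxxcx" already present; 3 new (x, v, c)
  "xxxcvcccvv" → prefix "xxxcvc" already present; 4 new (c, c, v, v)
Total nodes = 7 + 5 + 7 + 5 + 7 + 0 + 4 + 2 + 1 + 0 + 1 + 9 + 1 + 1 + 6 + 3 + 4 = 63

63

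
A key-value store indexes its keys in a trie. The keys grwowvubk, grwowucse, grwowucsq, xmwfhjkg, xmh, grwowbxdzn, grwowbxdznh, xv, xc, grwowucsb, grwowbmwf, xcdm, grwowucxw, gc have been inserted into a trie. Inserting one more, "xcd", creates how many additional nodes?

Every character of "xcd" already lies on an existing path (it is a prefix of some stored word).
No new nodes are needed: 0.

0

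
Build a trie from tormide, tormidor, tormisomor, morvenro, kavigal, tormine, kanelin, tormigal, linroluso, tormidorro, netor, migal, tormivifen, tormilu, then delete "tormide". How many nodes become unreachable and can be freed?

1

After clearing the end-marker at "tormide", prune upward until reaching a node still needed by another word.
The suffix "e" (1 node) is used only by "tormide"; the node for "tormid" still has the child "o", so pruning stops there.
Nodes removed: 1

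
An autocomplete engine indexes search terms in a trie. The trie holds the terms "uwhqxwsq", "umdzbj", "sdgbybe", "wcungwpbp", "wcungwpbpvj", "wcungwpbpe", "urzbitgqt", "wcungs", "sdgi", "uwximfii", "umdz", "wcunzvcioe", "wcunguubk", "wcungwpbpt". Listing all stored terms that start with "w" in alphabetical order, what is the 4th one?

Filter for "w…" and sort: "wcungs", "wcunguubk", "wcungwpbp", "wcungwpbpe", "wcungwpbpt", "wcungwpbpvj", "wcunzvcioe"
Position 4: wcungwpbpe

wcungwpbpe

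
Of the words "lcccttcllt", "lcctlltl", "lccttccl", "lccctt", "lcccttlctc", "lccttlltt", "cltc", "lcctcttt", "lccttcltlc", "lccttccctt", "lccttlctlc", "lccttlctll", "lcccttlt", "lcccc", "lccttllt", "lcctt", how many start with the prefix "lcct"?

Traverse to the node for "lcct", then collect every word in that subtree.
Matches: "lcctcttt", "lcctlltl", "lcctt", "lccttccctt", "lccttccl", "lccttcltlc", "lccttlctlc", "lccttlctll", "lccttllt", "lccttlltt"
Count: 10

10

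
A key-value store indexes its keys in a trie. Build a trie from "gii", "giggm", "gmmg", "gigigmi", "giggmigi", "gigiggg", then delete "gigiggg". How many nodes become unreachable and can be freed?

Walk "gigiggg" from the leaf back toward the root, removing each node that no remaining word uses.
The suffix "gg" (2 nodes) is used only by "gigiggg"; the node for "gigig" still has the child "m", so pruning stops there.
Nodes removed: 2

2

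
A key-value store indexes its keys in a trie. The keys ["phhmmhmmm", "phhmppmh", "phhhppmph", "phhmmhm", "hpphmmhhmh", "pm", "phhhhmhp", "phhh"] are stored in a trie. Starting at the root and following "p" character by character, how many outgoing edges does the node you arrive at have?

Walk "p" from the root, arriving at one node.
Characters that immediately follow "p" among the stored strings: {h, m}.
That node has 2 child edges.

2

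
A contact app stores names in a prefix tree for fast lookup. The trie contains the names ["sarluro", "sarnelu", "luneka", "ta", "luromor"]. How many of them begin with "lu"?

2

Traverse to the node for "lu", then collect every word in that subtree.
Matches: "luneka", "luromor"
Count: 2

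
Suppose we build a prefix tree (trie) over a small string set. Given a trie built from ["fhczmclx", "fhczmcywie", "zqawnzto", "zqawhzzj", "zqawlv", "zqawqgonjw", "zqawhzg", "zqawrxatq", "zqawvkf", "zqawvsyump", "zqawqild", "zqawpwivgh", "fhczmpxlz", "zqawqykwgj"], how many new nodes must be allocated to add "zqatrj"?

Walking "zqatrj" from the root, the first 3 characters ("zqa") follow existing edges; "t" is the first miss.
New nodes needed: |"zqatrj"| − 3 = 6 − 3 = 3.

3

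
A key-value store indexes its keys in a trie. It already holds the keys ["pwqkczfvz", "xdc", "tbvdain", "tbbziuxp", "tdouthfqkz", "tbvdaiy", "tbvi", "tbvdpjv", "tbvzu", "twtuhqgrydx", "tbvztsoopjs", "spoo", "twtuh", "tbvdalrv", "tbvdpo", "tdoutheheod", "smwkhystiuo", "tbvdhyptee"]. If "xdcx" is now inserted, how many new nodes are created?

1

The longest prefix of "xdcx" already in the trie is "xdc" (length 3).
New nodes needed: |"xdcx"| − 3 = 4 − 3 = 1.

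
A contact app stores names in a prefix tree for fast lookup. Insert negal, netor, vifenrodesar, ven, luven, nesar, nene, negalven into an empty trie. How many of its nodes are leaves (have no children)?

7

Leaves are exactly the stored words that no other stored word extends.
Those words: "luven", "negalven", "nene", "nesar", "netor", "ven", "vifenrodesar"
Leaf count: 7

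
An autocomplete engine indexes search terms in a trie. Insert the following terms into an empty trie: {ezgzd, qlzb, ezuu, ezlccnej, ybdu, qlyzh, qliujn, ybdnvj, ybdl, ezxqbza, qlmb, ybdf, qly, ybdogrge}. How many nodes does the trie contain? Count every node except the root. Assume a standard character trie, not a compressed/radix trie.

45

Trace insertions, counting only characters that open a new branch:
  "ezgzd" → 5 new (e, z, g, z, d)
  "qlzb" → 4 new (q, l, z, b)
  "ezuu" → prefix "ez" already present; 2 new (u, u)
  "ezlccnej" → prefix "ez" already present; 6 new (l, c, c, n, e, j)
  "ybdu" → 4 new (y, b, d, u)
  "qlyzh" → prefix "ql" already present; 3 new (y, z, h)
  "qliujn" → prefix "ql" already present; 4 new (i, u, j, n)
  "ybdnvj" → prefix "ybd" already present; 3 new (n, v, j)
  "ybdl" → prefix "ybd" already present; 1 new (l)
  "ezxqbza" → prefix "ez" already present; 5 new (x, q, b, z, a)
  "qlmb" → prefix "ql" already present; 2 new (m, b)
  "ybdf" → prefix "ybd" already present; 1 new (f)
  "qly" → prefix "qly" already present; 0 new (none)
  "ybdogrge" → prefix "ybd" already present; 5 new (o, g, r, g, e)
Total nodes = 5 + 4 + 2 + 6 + 4 + 3 + 4 + 3 + 1 + 5 + 2 + 1 + 0 + 5 = 45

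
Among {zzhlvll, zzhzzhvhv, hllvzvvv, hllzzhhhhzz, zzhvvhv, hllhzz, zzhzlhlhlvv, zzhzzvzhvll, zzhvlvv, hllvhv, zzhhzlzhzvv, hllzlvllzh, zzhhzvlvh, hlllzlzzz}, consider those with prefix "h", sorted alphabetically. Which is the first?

Words with prefix "h", in lexicographic order: "hllhzz", "hlllzlzzz", "hllvhv", "hllvzvvv", "hllzlvllzh", "hllzzhhhhzz"
The 1st is hllhzz.

hllhzz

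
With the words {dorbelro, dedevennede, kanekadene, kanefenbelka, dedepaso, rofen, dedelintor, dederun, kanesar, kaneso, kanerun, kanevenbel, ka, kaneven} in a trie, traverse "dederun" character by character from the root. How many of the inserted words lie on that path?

1

Check each prefix of "dederun" against the stored set — each match is an end-marker on the path.
Prefixes of the query that are stored words: "dederun"
Count: 1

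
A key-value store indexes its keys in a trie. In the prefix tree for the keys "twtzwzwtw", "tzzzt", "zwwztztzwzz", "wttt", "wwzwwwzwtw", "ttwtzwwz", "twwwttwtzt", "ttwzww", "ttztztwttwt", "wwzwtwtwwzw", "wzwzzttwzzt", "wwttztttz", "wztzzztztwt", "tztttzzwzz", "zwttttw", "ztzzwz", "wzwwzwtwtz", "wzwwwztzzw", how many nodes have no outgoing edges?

18

Leaves are exactly the stored words that no other stored word extends.
Those words: "ttwtzwwz", "ttwzww", "ttztztwttwt", "twtzwzwtw", "twwwttwtzt", "tztttzzwzz", "tzzzt", "wttt", "wwttztttz", "wwzwtwtwwzw", "wwzwwwzwtw", "wztzzztztwt", "wzwwwztzzw", "wzwwzwtwtz", "wzwzzttwzzt", "ztzzwz", "zwttttw", "zwwztztzwzz"
Leaf count: 18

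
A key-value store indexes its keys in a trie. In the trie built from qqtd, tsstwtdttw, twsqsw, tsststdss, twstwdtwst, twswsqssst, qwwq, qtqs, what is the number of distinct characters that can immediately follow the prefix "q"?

3

The children of the "q" node are the distinct next characters among strings starting with "q".
Distinct next characters after "q": q, t, w.
That node has 3 child edges.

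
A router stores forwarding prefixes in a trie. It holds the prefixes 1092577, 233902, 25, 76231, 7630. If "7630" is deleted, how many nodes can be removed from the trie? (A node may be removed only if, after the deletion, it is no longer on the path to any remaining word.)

2

A node on "7630"'s path can go only if nothing else ends at it or branches off below it.
The suffix "30" (2 nodes) is used only by "7630"; the node for "76" still has the child "2", so pruning stops there.
Nodes removed: 2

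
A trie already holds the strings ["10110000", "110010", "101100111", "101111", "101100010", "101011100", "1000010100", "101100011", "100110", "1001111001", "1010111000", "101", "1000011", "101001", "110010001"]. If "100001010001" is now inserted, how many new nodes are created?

Walking "100001010001" from the root, the first 10 characters ("1000010100") follow existing edges; "0" is the first miss.
So 12 − 10 = 2 new nodes.

2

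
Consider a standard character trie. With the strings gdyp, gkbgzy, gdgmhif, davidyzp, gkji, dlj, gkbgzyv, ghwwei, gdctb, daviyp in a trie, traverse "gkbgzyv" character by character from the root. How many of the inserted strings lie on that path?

Check each prefix of "gkbgzyv" against the stored set — each match is an end-marker on the path.
Prefixes of the query that are stored words: "gkbgzy", "gkbgzyv"
Count: 2

2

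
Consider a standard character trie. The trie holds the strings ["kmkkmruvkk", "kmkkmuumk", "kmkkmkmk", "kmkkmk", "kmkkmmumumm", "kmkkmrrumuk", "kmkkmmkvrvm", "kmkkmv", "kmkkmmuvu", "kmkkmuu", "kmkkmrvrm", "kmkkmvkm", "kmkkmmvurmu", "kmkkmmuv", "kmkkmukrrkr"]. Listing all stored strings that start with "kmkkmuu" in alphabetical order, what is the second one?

Filter for "kmkkmuu…" and sort: "kmkkmuu", "kmkkmuumk"
Position 2: kmkkmuumk

kmkkmuumk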